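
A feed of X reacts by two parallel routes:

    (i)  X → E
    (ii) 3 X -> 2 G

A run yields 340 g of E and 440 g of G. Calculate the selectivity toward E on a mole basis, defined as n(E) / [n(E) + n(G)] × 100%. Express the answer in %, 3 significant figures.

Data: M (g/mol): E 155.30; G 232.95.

53.7 %

n(E) = 340 / 155.30 = 2.189 mol
n(G) = 440 / 232.95 = 1.889 mol
selectivity = 2.189/(2.189+1.889) × 100 = 53.68 %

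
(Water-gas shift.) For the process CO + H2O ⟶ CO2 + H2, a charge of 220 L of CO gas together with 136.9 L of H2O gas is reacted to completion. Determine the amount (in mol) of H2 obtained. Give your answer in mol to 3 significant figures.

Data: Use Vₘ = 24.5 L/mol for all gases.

5.59 mol

n(CO) = 220.0 / 24.5 = 8.980 mol
n(H2O) = 136.9 / 24.5 = 5.588 mol
n/ν for CO = 8.980/1 = 8.980
n/ν for H2O = 5.588/1 = 5.588
Smallest n/ν is H2O → limiting reagent.
n(H2) = (1/1) × 5.588 = 5.588 mol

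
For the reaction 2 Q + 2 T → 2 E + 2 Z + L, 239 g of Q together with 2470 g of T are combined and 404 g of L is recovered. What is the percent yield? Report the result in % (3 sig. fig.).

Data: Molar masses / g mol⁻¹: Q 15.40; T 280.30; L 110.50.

83.0 %

n(Q) = 239.0 / 15.40 = 15.52 mol
n(T) = 2470 / 280.30 = 8.812 mol
n/ν for Q = 15.52/2 = 7.760
n/ν for T = 8.812/2 = 4.406
Smallest n/ν is T → limiting reagent.
theoretical n(L) = (1/2) × 8.812 = 4.406 mol → 486.9 g
% yield = 404 / 486.9 × 100 = 82.97 %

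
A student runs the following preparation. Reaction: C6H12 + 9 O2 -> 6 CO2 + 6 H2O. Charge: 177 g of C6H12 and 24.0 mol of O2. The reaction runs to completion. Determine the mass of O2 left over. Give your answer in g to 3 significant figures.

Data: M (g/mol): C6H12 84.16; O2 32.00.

n(C6H12) = 177.0 / 84.16 = 2.103 mol
n(O2) = 24.00 mol
n/ν → C6H12: 2.103, O2: 2.667; C6H12 is limiting.
O2 consumed = (9/1) × 2.103 = 18.93 mol
O2 remaining = 24.00 − 18.93 = 5.070 mol
mass = 5.070 × 32.00 = 162.2 g

162 g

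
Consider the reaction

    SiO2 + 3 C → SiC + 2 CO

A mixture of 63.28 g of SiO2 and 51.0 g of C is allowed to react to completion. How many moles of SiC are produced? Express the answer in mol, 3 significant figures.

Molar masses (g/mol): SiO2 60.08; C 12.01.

n(SiO2) = 63.28 / 60.08 = 1.053 mol
n(C) = 51.00 / 12.01 = 4.246 mol
n/ν for SiO2 = 1.053/1 = 1.053
n/ν for C = 4.246/3 = 1.415
Smallest n/ν is SiO2 → limiting reagent.
n(SiC) = (1/1) × 1.053 = 1.053 mol

1.05 mol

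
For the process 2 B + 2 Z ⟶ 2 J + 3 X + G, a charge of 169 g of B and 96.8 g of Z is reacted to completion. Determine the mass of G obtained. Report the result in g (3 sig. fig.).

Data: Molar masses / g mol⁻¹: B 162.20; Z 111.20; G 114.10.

n(B) = 169.0 / 162.20 = 1.042 mol
n(Z) = 96.80 / 111.20 = 0.8705 mol
n/ν for B = 1.042/2 = 0.5210
n/ν for Z = 0.8705/2 = 0.4353
Smallest n/ν is Z → limiting reagent.
n(G) = (1/2) × 0.8705 = 0.4353 mol
mass = 0.4353 × 114.10 = 49.67 g

49.7 g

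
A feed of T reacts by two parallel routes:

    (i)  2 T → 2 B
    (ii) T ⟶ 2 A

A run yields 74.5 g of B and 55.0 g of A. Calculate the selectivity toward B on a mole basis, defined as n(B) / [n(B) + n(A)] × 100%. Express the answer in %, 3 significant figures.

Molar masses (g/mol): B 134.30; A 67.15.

n(B) = 74.5 / 134.30 = 0.5547 mol
n(A) = 55.0 / 67.15 = 0.8191 mol
selectivity = 0.5547/(0.5547+0.8191) × 100 = 40.38 %

40.4 %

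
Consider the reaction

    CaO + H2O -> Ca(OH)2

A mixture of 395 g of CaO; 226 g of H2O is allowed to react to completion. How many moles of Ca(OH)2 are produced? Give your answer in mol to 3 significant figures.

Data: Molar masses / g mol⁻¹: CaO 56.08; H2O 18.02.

n(CaO) = 395.0 / 56.08 = 7.044 mol
n(H2O) = 226.0 / 18.02 = 12.54 mol
n/ν for CaO = 7.044/1 = 7.044
n/ν for H2O = 12.54/1 = 12.54
Smallest n/ν is CaO → limiting reagent.
n(Ca(OH)2) = (1/1) × 7.044 = 7.044 mol

7.04 mol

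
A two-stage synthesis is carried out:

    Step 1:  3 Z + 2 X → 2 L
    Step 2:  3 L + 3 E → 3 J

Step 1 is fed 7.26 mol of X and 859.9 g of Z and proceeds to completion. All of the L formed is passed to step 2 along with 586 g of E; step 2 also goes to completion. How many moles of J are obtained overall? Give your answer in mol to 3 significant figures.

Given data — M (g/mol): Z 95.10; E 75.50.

6.03 mol

Step 1:
n(X) = 7.260 mol
n(Z) = 859.9 / 95.10 = 9.042 mol
n/ν → X: 3.630, Z: 3.014; Z is limiting.
n(L) produced = (2/3) × 9.042 = 6.028 mol
Step 2:
n(L) available = 6.028 mol
n(E) = 586.0 / 75.50 = 7.762 mol
n/ν → L: 2.009, E: 2.587; L is limiting.
n(J) = (3/3) × 6.028 = 6.028 mol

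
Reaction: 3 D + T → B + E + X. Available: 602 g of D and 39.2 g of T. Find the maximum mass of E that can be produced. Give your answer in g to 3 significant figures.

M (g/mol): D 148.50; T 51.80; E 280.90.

n(D) = 602.0 / 148.50 = 4.054 mol
n(T) = 39.20 / 51.80 = 0.7568 mol
n/ν for D = 4.054/3 = 1.351
n/ν for T = 0.7568/1 = 0.7568
Smallest n/ν is T → limiting reagent.
n(E) = (1/1) × 0.7568 = 0.7568 mol
mass = 0.7568 × 280.90 = 212.6 g

213 g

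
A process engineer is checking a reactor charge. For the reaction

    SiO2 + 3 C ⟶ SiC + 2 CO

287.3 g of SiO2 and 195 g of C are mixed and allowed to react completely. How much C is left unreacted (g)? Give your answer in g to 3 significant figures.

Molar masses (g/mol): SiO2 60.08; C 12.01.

22.7 g

n(SiO2) = 287.3 / 60.08 = 4.782 mol
n(C) = 195.0 / 12.01 = 16.24 mol
n/ν for SiO2 = 4.782/1 = 4.782
n/ν for C = 16.24/3 = 5.413
Smallest n/ν is SiO2 → limiting reagent.
C consumed = (3/1) × 4.782 = 14.35 mol
C remaining = 16.24 − 14.35 = 1.890 mol
mass = 1.890 × 12.01 = 22.70 g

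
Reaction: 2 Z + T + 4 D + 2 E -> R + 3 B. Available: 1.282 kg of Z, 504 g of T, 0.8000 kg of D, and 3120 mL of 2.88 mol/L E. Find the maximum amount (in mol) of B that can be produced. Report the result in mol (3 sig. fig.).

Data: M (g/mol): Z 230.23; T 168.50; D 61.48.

n(Z) = 1.282×1000 / 230.23 = 5.568 mol
n(T) = 504.0 / 168.50 = 2.991 mol
n(D) = 0.8000×1000 / 61.48 = 13.01 mol
n(E) = 2.88 × 3120/1000 = 8.986 mol
n/ν for Z = 5.568/2 = 2.784
n/ν for T = 2.991/1 = 2.991
n/ν for D = 13.01/4 = 3.253
n/ν for E = 8.986/2 = 4.493
Smallest n/ν is Z → limiting reagent.
n(B) = (3/2) × 5.568 = 8.352 mol

8.35 mol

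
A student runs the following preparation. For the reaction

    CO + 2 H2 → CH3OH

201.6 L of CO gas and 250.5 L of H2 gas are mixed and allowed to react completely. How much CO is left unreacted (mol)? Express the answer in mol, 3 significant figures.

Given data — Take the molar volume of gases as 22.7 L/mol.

3.36 mol

n(CO) = 201.6 / 22.7 = 8.881 mol
n(H2) = 250.5 / 22.7 = 11.04 mol
n/ν for CO = 8.881/1 = 8.881
n/ν for H2 = 11.04/2 = 5.520
Smallest n/ν is H2 → limiting reagent.
CO consumed = (1/2) × 11.04 = 5.520 mol
CO remaining = 8.881 − 5.520 = 3.361 mol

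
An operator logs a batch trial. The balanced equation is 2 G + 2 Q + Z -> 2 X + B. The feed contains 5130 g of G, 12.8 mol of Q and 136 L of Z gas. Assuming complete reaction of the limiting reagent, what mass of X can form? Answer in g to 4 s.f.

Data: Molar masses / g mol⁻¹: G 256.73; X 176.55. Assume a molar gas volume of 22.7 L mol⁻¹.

2115 g

n(G) = 5130 / 256.73 = 19.98 mol
n(Q) = 12.80 mol
n(Z) = 136.0 / 22.7 = 5.991 mol
n/ν for G = 19.98/2 = 9.990
n/ν for Q = 12.80/2 = 6.400
n/ν for Z = 5.991/1 = 5.991
Smallest n/ν is Z → limiting reagent.
n(X) = (2/1) × 5.991 = 11.98 mol
mass = 11.98 × 176.55 = 2115 g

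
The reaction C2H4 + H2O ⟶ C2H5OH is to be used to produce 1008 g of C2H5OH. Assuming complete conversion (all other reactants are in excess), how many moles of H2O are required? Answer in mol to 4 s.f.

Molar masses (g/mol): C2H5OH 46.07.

21.88 mol

n(C2H5OH) = 1008 / 46.07 = 21.88 mol
n(H2O) = (1/1) × 21.88 = 21.88 mol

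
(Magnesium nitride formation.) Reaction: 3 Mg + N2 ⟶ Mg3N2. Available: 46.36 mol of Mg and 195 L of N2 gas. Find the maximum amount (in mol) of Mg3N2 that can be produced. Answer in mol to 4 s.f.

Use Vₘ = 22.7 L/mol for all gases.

8.590 mol

n(Mg) = 46.36 mol
n(N2) = 195.0 / 22.7 = 8.590 mol
n/ν → Mg: 15.45, N2: 8.590; N2 is limiting.
n(Mg3N2) = (1/1) × 8.590 = 8.590 mol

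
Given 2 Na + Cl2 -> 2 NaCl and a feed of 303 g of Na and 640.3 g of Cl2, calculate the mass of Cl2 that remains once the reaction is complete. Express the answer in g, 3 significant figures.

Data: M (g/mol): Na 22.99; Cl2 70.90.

173 g

n(Na) = 303.0 / 22.99 = 13.18 mol
n(Cl2) = 640.3 / 70.90 = 9.031 mol
n/ν → Na: 6.590, Cl2: 9.031; Na is limiting.
Cl2 consumed = (1/2) × 13.18 = 6.590 mol
Cl2 remaining = 9.031 − 6.590 = 2.441 mol
mass = 2.441 × 70.90 = 173.1 g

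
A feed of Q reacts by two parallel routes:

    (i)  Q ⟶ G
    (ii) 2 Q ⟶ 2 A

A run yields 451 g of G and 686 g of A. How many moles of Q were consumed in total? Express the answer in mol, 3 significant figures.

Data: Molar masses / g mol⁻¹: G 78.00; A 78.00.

n(G) = 451 / 78.00 = 5.782 mol
n(A) = 686 / 78.00 = 8.795 mol
n(Q) via (i) = (1/1)×5.782 = 5.782 mol
n(Q) via (ii) = (2/2)×8.795 = 8.795 mol
total n(Q) = 5.782 + 8.795 = 14.58 mol

14.6 mol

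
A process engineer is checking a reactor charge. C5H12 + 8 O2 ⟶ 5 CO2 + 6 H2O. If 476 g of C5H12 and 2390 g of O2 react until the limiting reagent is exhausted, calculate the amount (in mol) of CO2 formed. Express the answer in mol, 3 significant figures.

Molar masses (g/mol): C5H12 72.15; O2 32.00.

n(C5H12) = 476.0 / 72.15 = 6.597 mol
n(O2) = 2390 / 32.00 = 74.69 mol
n/ν for C5H12 = 6.597/1 = 6.597
n/ν for O2 = 74.69/8 = 9.336
Smallest n/ν is C5H12 → limiting reagent.
n(CO2) = (5/1) × 6.597 = 32.99 mol

33.0 mol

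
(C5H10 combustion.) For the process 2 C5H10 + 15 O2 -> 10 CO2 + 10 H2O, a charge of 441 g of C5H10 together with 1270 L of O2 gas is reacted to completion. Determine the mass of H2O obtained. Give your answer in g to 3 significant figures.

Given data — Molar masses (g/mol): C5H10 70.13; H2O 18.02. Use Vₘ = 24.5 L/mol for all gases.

567 g

n(C5H10) = 441.0 / 70.13 = 6.288 mol
n(O2) = 1270 / 24.5 = 51.84 mol
n/ν → C5H10: 3.144, O2: 3.456; C5H10 is limiting.
n(H2O) = (10/2) × 6.288 = 31.44 mol
mass = 31.44 × 18.02 = 566.5 g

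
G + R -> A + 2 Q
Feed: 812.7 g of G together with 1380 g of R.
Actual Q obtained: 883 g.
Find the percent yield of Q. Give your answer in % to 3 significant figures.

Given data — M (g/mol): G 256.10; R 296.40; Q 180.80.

n(G) = 812.7 / 256.10 = 3.173 mol
n(R) = 1380 / 296.40 = 4.656 mol
n/ν → G: 3.173, R: 4.656; G is limiting.
theoretical n(Q) = (2/1) × 3.173 = 6.346 mol → 1147 g
% yield = 883 / 1147 × 100 = 76.98 %

77.0 %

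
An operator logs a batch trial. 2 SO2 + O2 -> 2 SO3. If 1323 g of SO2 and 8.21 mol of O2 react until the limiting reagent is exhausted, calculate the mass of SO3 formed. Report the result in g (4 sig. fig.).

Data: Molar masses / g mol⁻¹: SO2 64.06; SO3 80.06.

1315 g

n(SO2) = 1323 / 64.06 = 20.65 mol
n(O2) = 8.210 mol
n/ν → SO2: 10.33, O2: 8.210; O2 is limiting.
n(SO3) = (2/1) × 8.210 = 16.42 mol
mass = 16.42 × 80.06 = 1315 g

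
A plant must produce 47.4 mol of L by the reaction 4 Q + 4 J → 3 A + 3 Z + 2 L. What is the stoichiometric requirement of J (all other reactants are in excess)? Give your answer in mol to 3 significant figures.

n(L) = 47.40 mol
n(J) = (4/2) × 47.40 = 94.80 mol

94.8 mol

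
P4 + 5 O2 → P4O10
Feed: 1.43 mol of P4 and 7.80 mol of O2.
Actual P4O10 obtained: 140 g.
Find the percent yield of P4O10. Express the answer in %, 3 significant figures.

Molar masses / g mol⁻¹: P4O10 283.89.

34.5 %

n(P4) = 1.430 mol
n(O2) = 7.800 mol
n/ν for P4 = 1.430/1 = 1.430
n/ν for O2 = 7.800/5 = 1.560
Smallest n/ν is P4 → limiting reagent.
theoretical n(P4O10) = (1/1) × 1.430 = 1.430 mol → 406.0 g
% yield = 140 / 406.0 × 100 = 34.48 %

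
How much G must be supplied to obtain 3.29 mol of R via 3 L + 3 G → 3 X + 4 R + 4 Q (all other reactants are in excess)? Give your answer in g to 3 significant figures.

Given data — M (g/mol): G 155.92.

385 g

n(R) = 3.290 mol
n(G) = (3/4) × 3.290 = 2.468 mol
mass = 2.468 × 155.92 = 384.8 g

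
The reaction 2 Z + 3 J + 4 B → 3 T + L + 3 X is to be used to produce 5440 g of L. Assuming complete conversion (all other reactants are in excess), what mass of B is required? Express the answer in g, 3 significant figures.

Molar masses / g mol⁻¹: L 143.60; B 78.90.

n(L) = 5440 / 143.60 = 37.88 mol
n(B) = (4/1) × 37.88 = 151.5 mol
mass = 151.5 × 78.90 = 11950 g

12000 g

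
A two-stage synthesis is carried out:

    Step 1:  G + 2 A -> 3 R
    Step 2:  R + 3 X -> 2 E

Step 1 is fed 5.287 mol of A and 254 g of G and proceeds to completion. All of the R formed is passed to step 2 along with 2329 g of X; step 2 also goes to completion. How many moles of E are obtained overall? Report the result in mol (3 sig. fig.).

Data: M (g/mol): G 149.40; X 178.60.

Step 1:
n(A) = 5.287 mol
n(G) = 254.0 / 149.40 = 1.700 mol
n/ν for A = 5.287/2 = 2.644
n/ν for G = 1.700/1 = 1.700
Smallest n/ν is G → limiting reagent.
n(R) produced = (3/1) × 1.700 = 5.100 mol
Step 2:
n(R) available = 5.100 mol
n(X) = 2329 / 178.60 = 13.04 mol
n/ν for R = 5.100/1 = 5.100
n/ν for X = 13.04/3 = 4.347
Smallest n/ν is X → limiting reagent.
n(E) = (2/3) × 13.04 = 8.693 mol

8.69 mol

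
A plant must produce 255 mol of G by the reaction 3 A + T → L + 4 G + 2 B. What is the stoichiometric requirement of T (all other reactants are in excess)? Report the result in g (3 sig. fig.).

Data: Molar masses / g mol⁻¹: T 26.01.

n(G) = 255.0 mol
n(T) = (1/4) × 255.0 = 63.75 mol
mass = 63.75 × 26.01 = 1658 g

1660 g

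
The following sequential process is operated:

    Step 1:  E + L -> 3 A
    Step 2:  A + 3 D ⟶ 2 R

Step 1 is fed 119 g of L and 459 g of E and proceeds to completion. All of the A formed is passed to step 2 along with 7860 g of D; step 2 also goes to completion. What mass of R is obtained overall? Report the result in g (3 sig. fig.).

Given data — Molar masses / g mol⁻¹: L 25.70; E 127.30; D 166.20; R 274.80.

Step 1:
n(L) = 119.0 / 25.70 = 4.630 mol
n(E) = 459.0 / 127.30 = 3.606 mol
n/ν for L = 4.630/1 = 4.630
n/ν for E = 3.606/1 = 3.606
Smallest n/ν is E → limiting reagent.
n(A) produced = (3/1) × 3.606 = 10.82 mol
Step 2:
n(A) available = 10.82 mol
n(D) = 7860 / 166.20 = 47.29 mol
n/ν for A = 10.82/1 = 10.82
n/ν for D = 47.29/3 = 15.76
Smallest n/ν is A → limiting reagent.
n(R) = (2/1) × 10.82 = 21.64 mol
mass = 21.64 × 274.80 = 5947 g

5950 g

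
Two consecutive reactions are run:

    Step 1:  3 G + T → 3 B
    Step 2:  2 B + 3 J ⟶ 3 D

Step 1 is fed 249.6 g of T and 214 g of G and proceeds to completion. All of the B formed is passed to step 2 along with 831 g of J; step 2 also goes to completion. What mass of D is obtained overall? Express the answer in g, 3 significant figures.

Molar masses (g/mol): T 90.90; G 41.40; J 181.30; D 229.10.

1050 g

Step 1:
n(T) = 249.6 / 90.90 = 2.746 mol
n(G) = 214.0 / 41.40 = 5.169 mol
n/ν for T = 2.746/1 = 2.746
n/ν for G = 5.169/3 = 1.723
Smallest n/ν is G → limiting reagent.
n(B) produced = (3/3) × 5.169 = 5.169 mol
Step 2:
n(B) available = 5.169 mol
n(J) = 831.0 / 181.30 = 4.584 mol
n/ν for B = 5.169/2 = 2.585
n/ν for J = 4.584/3 = 1.528
Smallest n/ν is J → limiting reagent.
n(D) = (3/3) × 4.584 = 4.584 mol
mass = 4.584 × 229.10 = 1050 g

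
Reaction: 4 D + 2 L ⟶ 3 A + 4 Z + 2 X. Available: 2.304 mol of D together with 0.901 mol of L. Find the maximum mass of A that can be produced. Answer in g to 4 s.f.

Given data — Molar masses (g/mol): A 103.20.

139.5 g

n(D) = 2.304 mol
n(L) = 0.9010 mol
n/ν → D: 0.5760, L: 0.4505; L is limiting.
n(A) = (3/2) × 0.9010 = 1.352 mol
mass = 1.352 × 103.20 = 139.5 g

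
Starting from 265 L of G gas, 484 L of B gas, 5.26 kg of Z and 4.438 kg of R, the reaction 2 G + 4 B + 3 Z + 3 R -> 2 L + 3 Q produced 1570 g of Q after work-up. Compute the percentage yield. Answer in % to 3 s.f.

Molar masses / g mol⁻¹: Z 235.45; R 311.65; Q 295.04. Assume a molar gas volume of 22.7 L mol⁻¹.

37.4 %

n(G) = 265.0 / 22.7 = 11.67 mol
n(B) = 484.0 / 22.7 = 21.32 mol
n(Z) = 5.260×1000 / 235.45 = 22.34 mol
n(R) = 4.438×1000 / 311.65 = 14.24 mol
n/ν for G = 11.67/2 = 5.835
n/ν for B = 21.32/4 = 5.330
n/ν for Z = 22.34/3 = 7.447
n/ν for R = 14.24/3 = 4.747
Smallest n/ν is R → limiting reagent.
theoretical n(Q) = (3/3) × 14.24 = 14.24 mol → 4201 g
% yield = 1570 / 4201 × 100 = 37.37 %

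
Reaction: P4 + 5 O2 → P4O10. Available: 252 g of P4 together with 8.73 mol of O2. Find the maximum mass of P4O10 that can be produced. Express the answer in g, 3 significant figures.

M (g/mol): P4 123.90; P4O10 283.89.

n(P4) = 252.0 / 123.90 = 2.034 mol
n(O2) = 8.730 mol
n/ν → P4: 2.034, O2: 1.746; O2 is limiting.
n(P4O10) = (1/5) × 8.730 = 1.746 mol
mass = 1.746 × 283.89 = 495.7 g

496 g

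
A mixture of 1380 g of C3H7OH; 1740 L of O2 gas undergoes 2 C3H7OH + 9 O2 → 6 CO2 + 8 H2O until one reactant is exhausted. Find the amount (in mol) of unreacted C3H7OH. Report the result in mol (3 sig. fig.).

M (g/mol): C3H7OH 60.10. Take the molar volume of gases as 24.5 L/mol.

n(C3H7OH) = 1380 / 60.10 = 22.96 mol
n(O2) = 1740 / 24.5 = 71.02 mol
n/ν for C3H7OH = 22.96/2 = 11.48
n/ν for O2 = 71.02/9 = 7.891
Smallest n/ν is O2 → limiting reagent.
C3H7OH consumed = (2/9) × 71.02 = 15.78 mol
C3H7OH remaining = 22.96 − 15.78 = 7.180 mol

7.18 mol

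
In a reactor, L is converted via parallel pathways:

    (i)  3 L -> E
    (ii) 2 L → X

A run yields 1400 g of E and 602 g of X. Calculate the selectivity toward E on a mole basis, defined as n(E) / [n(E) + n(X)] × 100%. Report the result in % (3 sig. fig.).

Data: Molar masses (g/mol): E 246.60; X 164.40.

60.8 %

n(E) = 1400 / 246.60 = 5.677 mol
n(X) = 602 / 164.40 = 3.662 mol
selectivity = 5.677/(5.677+3.662) × 100 = 60.79 %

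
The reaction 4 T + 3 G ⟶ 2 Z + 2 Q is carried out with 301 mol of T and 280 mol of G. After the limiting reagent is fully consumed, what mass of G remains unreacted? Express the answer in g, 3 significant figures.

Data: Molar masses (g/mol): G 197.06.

n(T) = 301.0 mol
n(G) = 280.0 mol
n/ν for T = 301.0/4 = 75.25
n/ν for G = 280.0/3 = 93.33
Smallest n/ν is T → limiting reagent.
G consumed = (3/4) × 301.0 = 225.8 mol
G remaining = 280.0 − 225.8 = 54.20 mol
mass = 54.20 × 197.06 = 10680 g

10700 g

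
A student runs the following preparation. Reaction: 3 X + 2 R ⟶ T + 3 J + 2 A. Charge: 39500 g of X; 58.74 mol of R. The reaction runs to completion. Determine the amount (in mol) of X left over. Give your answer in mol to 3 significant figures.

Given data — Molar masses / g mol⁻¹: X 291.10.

47.6 mol

n(X) = 39500 / 291.10 = 135.7 mol
n(R) = 58.74 mol
n/ν → X: 45.23, R: 29.37; R is limiting.
X consumed = (3/2) × 58.74 = 88.11 mol
X remaining = 135.7 − 88.11 = 47.59 mol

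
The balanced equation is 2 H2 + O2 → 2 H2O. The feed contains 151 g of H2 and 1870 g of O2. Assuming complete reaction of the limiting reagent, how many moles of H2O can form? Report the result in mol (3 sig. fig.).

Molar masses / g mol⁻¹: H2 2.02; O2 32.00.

74.8 mol

n(H2) = 151.0 / 2.02 = 74.75 mol
n(O2) = 1870 / 32.00 = 58.44 mol
n/ν for H2 = 74.75/2 = 37.38
n/ν for O2 = 58.44/1 = 58.44
Smallest n/ν is H2 → limiting reagent.
n(H2O) = (2/2) × 74.75 = 74.75 mol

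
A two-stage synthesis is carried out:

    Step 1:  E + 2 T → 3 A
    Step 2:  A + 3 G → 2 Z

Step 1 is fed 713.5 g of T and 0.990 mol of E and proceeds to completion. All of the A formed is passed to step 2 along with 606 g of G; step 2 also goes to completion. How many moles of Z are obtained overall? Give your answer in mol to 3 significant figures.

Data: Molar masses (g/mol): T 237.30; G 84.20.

Step 1:
n(T) = 713.5 / 237.30 = 3.007 mol
n(E) = 0.9900 mol
n/ν for T = 3.007/2 = 1.504
n/ν for E = 0.9900/1 = 0.9900
Smallest n/ν is E → limiting reagent.
n(A) produced = (3/1) × 0.9900 = 2.970 mol
Step 2:
n(A) available = 2.970 mol
n(G) = 606.0 / 84.20 = 7.197 mol
n/ν for A = 2.970/1 = 2.970
n/ν for G = 7.197/3 = 2.399
Smallest n/ν is G → limiting reagent.
n(Z) = (2/3) × 7.197 = 4.798 mol

4.80 mol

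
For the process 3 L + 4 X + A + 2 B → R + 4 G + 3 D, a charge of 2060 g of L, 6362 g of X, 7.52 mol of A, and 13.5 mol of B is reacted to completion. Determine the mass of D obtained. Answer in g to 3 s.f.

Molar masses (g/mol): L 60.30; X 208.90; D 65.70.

n(L) = 2060 / 60.30 = 34.16 mol
n(X) = 6362 / 208.90 = 30.45 mol
n(A) = 7.520 mol
n(B) = 13.50 mol
n/ν for L = 34.16/3 = 11.39
n/ν for X = 30.45/4 = 7.613
n/ν for A = 7.520/1 = 7.520
n/ν for B = 13.50/2 = 6.750
Smallest n/ν is B → limiting reagent.
n(D) = (3/2) × 13.50 = 20.25 mol
mass = 20.25 × 65.70 = 1330 g

1330 g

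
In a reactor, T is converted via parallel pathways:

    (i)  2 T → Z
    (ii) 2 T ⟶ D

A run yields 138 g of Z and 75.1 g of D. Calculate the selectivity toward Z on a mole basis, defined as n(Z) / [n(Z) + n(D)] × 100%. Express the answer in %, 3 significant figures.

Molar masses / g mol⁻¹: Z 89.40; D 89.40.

64.8 %

n(Z) = 138 / 89.40 = 1.544 mol
n(D) = 75.1 / 89.40 = 0.8400 mol
selectivity = 1.544/(1.544+0.8400) × 100 = 64.77 %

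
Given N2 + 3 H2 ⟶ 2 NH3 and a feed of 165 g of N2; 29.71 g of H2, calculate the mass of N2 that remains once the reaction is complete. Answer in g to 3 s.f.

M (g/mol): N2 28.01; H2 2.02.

27.7 g

n(N2) = 165.0 / 28.01 = 5.891 mol
n(H2) = 29.71 / 2.02 = 14.71 mol
n/ν for N2 = 5.891/1 = 5.891
n/ν for H2 = 14.71/3 = 4.903
Smallest n/ν is H2 → limiting reagent.
N2 consumed = (1/3) × 14.71 = 4.903 mol
N2 remaining = 5.891 − 4.903 = 0.9880 mol
mass = 0.9880 × 28.01 = 27.67 g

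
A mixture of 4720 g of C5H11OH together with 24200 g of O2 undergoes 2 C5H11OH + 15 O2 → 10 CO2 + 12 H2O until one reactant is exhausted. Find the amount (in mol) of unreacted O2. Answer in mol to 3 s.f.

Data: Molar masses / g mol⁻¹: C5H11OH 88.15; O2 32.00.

n(C5H11OH) = 4720 / 88.15 = 53.55 mol
n(O2) = 24200 / 32.00 = 756.3 mol
n/ν for C5H11OH = 53.55/2 = 26.78
n/ν for O2 = 756.3/15 = 50.42
Smallest n/ν is C5H11OH → limiting reagent.
O2 consumed = (15/2) × 53.55 = 401.6 mol
O2 remaining = 756.3 − 401.6 = 354.7 mol

355 mol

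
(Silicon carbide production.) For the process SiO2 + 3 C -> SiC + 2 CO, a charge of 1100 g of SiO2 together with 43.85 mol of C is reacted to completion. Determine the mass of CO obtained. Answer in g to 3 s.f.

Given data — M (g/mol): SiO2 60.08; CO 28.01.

819 g

n(SiO2) = 1100 / 60.08 = 18.31 mol
n(C) = 43.85 mol
n/ν → SiO2: 18.31, C: 14.62; C is limiting.
n(CO) = (2/3) × 43.85 = 29.23 mol
mass = 29.23 × 28.01 = 818.7 g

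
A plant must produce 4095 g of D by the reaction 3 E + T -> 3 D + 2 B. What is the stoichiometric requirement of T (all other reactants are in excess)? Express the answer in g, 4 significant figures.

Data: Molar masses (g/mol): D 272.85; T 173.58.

868.4 g

n(D) = 4095 / 272.85 = 15.01 mol
n(T) = (1/3) × 15.01 = 5.003 mol
mass = 5.003 × 173.58 = 868.4 g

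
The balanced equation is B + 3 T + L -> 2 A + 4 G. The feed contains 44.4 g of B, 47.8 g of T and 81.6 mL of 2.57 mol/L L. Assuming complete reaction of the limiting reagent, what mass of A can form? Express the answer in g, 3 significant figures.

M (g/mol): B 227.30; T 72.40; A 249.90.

97.6 g

n(B) = 44.40 / 227.30 = 0.1953 mol
n(T) = 47.80 / 72.40 = 0.6602 mol
n(L) = 2.57 × 81.60/1000 = 0.2097 mol
n/ν for B = 0.1953/1 = 0.1953
n/ν for T = 0.6602/3 = 0.2201
n/ν for L = 0.2097/1 = 0.2097
Smallest n/ν is B → limiting reagent.
n(A) = (2/1) × 0.1953 = 0.3906 mol
mass = 0.3906 × 249.90 = 97.61 g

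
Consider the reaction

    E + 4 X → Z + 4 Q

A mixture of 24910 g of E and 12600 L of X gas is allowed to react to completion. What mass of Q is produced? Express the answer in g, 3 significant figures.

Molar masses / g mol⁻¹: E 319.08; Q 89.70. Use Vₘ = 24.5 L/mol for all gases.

n(E) = 24910 / 319.08 = 78.07 mol
n(X) = 12600 / 24.5 = 514.3 mol
n/ν for E = 78.07/1 = 78.07
n/ν for X = 514.3/4 = 128.6
Smallest n/ν is E → limiting reagent.
n(Q) = (4/1) × 78.07 = 312.3 mol
mass = 312.3 × 89.70 = 28010 g

28000 g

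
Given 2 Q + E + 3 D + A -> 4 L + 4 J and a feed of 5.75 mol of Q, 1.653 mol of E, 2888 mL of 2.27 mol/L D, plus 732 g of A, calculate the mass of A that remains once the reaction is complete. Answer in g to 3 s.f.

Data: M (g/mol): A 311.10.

218 g

n(Q) = 5.750 mol
n(E) = 1.653 mol
n(D) = 2.27 × 2888/1000 = 6.556 mol
n(A) = 732.0 / 311.10 = 2.353 mol
n/ν for Q = 5.750/2 = 2.875
n/ν for E = 1.653/1 = 1.653
n/ν for D = 6.556/3 = 2.185
n/ν for A = 2.353/1 = 2.353
Smallest n/ν is E → limiting reagent.
A consumed = (1/1) × 1.653 = 1.653 mol
A remaining = 2.353 − 1.653 = 0.7000 mol
mass = 0.7000 × 311.10 = 217.8 g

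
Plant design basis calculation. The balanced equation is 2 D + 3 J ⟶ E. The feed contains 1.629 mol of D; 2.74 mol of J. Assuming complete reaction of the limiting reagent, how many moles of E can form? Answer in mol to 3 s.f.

n(D) = 1.629 mol
n(J) = 2.740 mol
n/ν → D: 0.8145, J: 0.9133; D is limiting.
n(E) = (1/2) × 1.629 = 0.8145 mol

0.815 mol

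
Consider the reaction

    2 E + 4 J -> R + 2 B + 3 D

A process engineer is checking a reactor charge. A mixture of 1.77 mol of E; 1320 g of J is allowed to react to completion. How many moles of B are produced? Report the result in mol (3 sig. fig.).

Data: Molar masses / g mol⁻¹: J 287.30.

1.77 mol

n(E) = 1.770 mol
n(J) = 1320 / 287.30 = 4.595 mol
n/ν → E: 0.8850, J: 1.149; E is limiting.
n(B) = (2/2) × 1.770 = 1.770 mol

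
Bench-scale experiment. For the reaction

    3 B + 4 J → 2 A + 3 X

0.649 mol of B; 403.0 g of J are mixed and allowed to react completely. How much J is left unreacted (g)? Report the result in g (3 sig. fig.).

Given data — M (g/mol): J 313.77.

n(B) = 0.6490 mol
n(J) = 403.0 / 313.77 = 1.284 mol
n/ν for B = 0.6490/3 = 0.2163
n/ν for J = 1.284/4 = 0.3210
Smallest n/ν is B → limiting reagent.
J consumed = (4/3) × 0.6490 = 0.8653 mol
J remaining = 1.284 − 0.8653 = 0.4187 mol
mass = 0.4187 × 313.77 = 131.4 g

131 g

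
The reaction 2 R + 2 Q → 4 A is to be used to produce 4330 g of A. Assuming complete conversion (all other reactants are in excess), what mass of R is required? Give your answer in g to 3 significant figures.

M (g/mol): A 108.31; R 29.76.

595 g

n(A) = 4330 / 108.31 = 39.98 mol
n(R) = (2/4) × 39.98 = 19.99 mol
mass = 19.99 × 29.76 = 594.9 g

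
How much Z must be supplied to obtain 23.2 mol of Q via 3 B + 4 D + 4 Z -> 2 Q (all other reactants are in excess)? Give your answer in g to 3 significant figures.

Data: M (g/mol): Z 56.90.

2640 g

n(Q) = 23.20 mol
n(Z) = (4/2) × 23.20 = 46.40 mol
mass = 46.40 × 56.90 = 2640 g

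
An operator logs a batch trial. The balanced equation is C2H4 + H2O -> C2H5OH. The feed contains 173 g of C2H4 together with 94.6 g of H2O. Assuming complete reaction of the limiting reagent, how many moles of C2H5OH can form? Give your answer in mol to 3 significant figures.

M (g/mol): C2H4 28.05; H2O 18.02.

n(C2H4) = 173.0 / 28.05 = 6.168 mol
n(H2O) = 94.60 / 18.02 = 5.250 mol
n/ν for C2H4 = 6.168/1 = 6.168
n/ν for H2O = 5.250/1 = 5.250
Smallest n/ν is H2O → limiting reagent.
n(C2H5OH) = (1/1) × 5.250 = 5.250 mol

5.25 mol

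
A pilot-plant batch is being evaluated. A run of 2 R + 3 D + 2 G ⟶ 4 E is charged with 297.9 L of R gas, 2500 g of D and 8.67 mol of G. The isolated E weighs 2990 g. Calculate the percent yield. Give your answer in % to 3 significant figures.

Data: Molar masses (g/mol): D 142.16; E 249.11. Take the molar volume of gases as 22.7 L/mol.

n(R) = 297.9 / 22.7 = 13.12 mol
n(D) = 2500 / 142.16 = 17.59 mol
n(G) = 8.670 mol
n/ν for R = 13.12/2 = 6.560
n/ν for D = 17.59/3 = 5.863
n/ν for G = 8.670/2 = 4.335
Smallest n/ν is G → limiting reagent.
theoretical n(E) = (4/2) × 8.670 = 17.34 mol → 4320 g
% yield = 2990 / 4320 × 100 = 69.21 %

69.2 %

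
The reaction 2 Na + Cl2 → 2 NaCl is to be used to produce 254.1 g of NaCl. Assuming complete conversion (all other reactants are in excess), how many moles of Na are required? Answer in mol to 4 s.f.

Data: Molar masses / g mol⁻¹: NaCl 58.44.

n(NaCl) = 254.1 / 58.44 = 4.348 mol
n(Na) = (2/2) × 4.348 = 4.348 mol

4.348 mol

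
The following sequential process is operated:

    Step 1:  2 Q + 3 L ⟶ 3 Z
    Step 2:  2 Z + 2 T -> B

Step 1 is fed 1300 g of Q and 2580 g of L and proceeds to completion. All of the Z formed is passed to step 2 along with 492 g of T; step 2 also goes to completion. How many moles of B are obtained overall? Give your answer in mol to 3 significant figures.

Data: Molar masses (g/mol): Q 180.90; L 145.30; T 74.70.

Step 1:
n(Q) = 1300 / 180.90 = 7.186 mol
n(L) = 2580 / 145.30 = 17.76 mol
n/ν for Q = 7.186/2 = 3.593
n/ν for L = 17.76/3 = 5.920
Smallest n/ν is Q → limiting reagent.
n(Z) produced = (3/2) × 7.186 = 10.78 mol
Step 2:
n(Z) available = 10.78 mol
n(T) = 492.0 / 74.70 = 6.586 mol
n/ν for Z = 10.78/2 = 5.390
n/ν for T = 6.586/2 = 3.293
Smallest n/ν is T → limiting reagent.
n(B) = (1/2) × 6.586 = 3.293 mol

3.29 mol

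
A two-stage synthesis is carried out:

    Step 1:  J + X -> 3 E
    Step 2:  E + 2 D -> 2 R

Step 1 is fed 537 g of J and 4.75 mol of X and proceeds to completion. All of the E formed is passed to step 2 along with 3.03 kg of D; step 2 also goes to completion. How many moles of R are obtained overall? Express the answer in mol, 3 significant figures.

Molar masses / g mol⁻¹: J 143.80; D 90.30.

Step 1:
n(J) = 537.0 / 143.80 = 3.734 mol
n(X) = 4.750 mol
n/ν → J: 3.734, X: 4.750; J is limiting.
n(E) produced = (3/1) × 3.734 = 11.20 mol
Step 2:
n(E) available = 11.20 mol
n(D) = 3.030×1000 / 90.30 = 33.55 mol
n/ν → E: 11.20, D: 16.78; E is limiting.
n(R) = (2/1) × 11.20 = 22.40 mol

22.4 mol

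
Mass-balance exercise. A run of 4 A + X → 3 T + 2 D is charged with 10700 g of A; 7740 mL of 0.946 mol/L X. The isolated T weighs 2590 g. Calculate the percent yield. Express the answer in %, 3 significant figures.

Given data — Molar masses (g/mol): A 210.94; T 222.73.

52.9 %

n(A) = 10700 / 210.94 = 50.73 mol
n(X) = 0.946 × 7740/1000 = 7.322 mol
n/ν → A: 12.68, X: 7.322; X is limiting.
theoretical n(T) = (3/1) × 7.322 = 21.97 mol → 4893 g
% yield = 2590 / 4893 × 100 = 52.93 %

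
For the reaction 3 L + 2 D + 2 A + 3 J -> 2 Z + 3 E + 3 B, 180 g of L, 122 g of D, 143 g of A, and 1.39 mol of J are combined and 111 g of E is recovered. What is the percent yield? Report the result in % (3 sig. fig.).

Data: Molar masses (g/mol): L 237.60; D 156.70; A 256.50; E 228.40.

n(L) = 180.0 / 237.60 = 0.7576 mol
n(D) = 122.0 / 156.70 = 0.7786 mol
n(A) = 143.0 / 256.50 = 0.5575 mol
n(J) = 1.390 mol
n/ν → L: 0.2525, D: 0.3893, A: 0.2788, J: 0.4633; L is limiting.
theoretical n(E) = (3/3) × 0.7576 = 0.7576 mol → 173.0 g
% yield = 111 / 173.0 × 100 = 64.16 %

64.2 %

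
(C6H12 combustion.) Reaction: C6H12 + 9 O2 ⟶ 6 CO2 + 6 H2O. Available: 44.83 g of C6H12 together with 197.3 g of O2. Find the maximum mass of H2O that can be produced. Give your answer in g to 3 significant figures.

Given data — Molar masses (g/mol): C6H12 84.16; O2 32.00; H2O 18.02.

57.6 g

n(C6H12) = 44.83 / 84.16 = 0.5327 mol
n(O2) = 197.3 / 32.00 = 6.166 mol
n/ν for C6H12 = 0.5327/1 = 0.5327
n/ν for O2 = 6.166/9 = 0.6851
Smallest n/ν is C6H12 → limiting reagent.
n(H2O) = (6/1) × 0.5327 = 3.196 mol
mass = 3.196 × 18.02 = 57.59 g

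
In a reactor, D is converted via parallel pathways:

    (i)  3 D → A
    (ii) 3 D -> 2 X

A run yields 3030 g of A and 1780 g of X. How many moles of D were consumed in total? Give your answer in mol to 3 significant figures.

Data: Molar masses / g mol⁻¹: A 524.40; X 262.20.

27.5 mol

n(A) = 3030 / 524.40 = 5.778 mol
n(X) = 1780 / 262.20 = 6.789 mol
n(D) via (i) = (3/1)×5.778 = 17.33 mol
n(D) via (ii) = (3/2)×6.789 = 10.18 mol
total n(D) = 17.33 + 10.18 = 27.51 mol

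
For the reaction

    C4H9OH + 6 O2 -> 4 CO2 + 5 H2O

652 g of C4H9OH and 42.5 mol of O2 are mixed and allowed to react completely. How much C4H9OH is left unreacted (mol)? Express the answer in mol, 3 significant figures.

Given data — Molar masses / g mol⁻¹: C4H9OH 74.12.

n(C4H9OH) = 652.0 / 74.12 = 8.797 mol
n(O2) = 42.50 mol
n/ν for C4H9OH = 8.797/1 = 8.797
n/ν for O2 = 42.50/6 = 7.083
Smallest n/ν is O2 → limiting reagent.
C4H9OH consumed = (1/6) × 42.50 = 7.083 mol
C4H9OH remaining = 8.797 − 7.083 = 1.714 mol

1.71 mol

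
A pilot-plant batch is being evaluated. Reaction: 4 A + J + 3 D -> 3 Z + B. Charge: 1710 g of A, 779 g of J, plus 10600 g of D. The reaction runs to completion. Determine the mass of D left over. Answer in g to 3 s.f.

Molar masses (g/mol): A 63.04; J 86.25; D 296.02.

n(A) = 1710 / 63.04 = 27.13 mol
n(J) = 779.0 / 86.25 = 9.032 mol
n(D) = 10600 / 296.02 = 35.81 mol
n/ν → A: 6.783, J: 9.032, D: 11.94; A is limiting.
D consumed = (3/4) × 27.13 = 20.35 mol
D remaining = 35.81 − 20.35 = 15.46 mol
mass = 15.46 × 296.02 = 4576 g

4580 g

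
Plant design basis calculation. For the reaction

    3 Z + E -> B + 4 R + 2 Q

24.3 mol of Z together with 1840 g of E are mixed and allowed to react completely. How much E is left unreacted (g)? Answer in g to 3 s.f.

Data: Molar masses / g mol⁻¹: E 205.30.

177 g

n(Z) = 24.30 mol
n(E) = 1840 / 205.30 = 8.962 mol
n/ν → Z: 8.100, E: 8.962; Z is limiting.
E consumed = (1/3) × 24.30 = 8.100 mol
E remaining = 8.962 − 8.100 = 0.8620 mol
mass = 0.8620 × 205.30 = 177.0 g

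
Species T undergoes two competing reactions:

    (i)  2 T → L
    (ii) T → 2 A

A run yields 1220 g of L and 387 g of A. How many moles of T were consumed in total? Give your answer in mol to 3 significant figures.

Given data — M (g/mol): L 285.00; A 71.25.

11.3 mol

n(L) = 1220 / 285.00 = 4.281 mol
n(A) = 387 / 71.25 = 5.432 mol
n(T) via (i) = (2/1)×4.281 = 8.562 mol
n(T) via (ii) = (1/2)×5.432 = 2.716 mol
total n(T) = 8.562 + 2.716 = 11.28 mol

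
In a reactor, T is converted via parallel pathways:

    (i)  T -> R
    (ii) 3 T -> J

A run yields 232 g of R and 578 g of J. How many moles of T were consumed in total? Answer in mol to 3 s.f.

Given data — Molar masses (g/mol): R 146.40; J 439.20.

n(R) = 232 / 146.40 = 1.585 mol
n(J) = 578 / 439.20 = 1.316 mol
n(T) via (i) = (1/1)×1.585 = 1.585 mol
n(T) via (ii) = (3/1)×1.316 = 3.948 mol
total n(T) = 1.585 + 3.948 = 5.533 mol

5.53 mol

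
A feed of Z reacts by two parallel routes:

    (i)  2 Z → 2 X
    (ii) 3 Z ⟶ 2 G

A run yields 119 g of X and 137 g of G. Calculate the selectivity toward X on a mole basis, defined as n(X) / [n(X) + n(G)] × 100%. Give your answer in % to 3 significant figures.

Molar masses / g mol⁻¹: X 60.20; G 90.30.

56.6 %

n(X) = 119 / 60.20 = 1.977 mol
n(G) = 137 / 90.30 = 1.517 mol
selectivity = 1.977/(1.977+1.517) × 100 = 56.58 %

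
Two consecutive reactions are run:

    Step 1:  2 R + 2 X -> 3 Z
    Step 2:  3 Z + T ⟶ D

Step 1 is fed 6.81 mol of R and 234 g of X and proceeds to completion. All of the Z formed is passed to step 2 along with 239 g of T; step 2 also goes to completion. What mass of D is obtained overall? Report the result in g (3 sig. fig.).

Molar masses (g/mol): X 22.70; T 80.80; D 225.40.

667 g

Step 1:
n(R) = 6.810 mol
n(X) = 234.0 / 22.70 = 10.31 mol
n/ν for R = 6.810/2 = 3.405
n/ν for X = 10.31/2 = 5.155
Smallest n/ν is R → limiting reagent.
n(Z) produced = (3/2) × 6.810 = 10.22 mol
Step 2:
n(Z) available = 10.22 mol
n(T) = 239.0 / 80.80 = 2.958 mol
n/ν for Z = 10.22/3 = 3.407
n/ν for T = 2.958/1 = 2.958
Smallest n/ν is T → limiting reagent.
n(D) = (1/1) × 2.958 = 2.958 mol
mass = 2.958 × 225.40 = 666.7 g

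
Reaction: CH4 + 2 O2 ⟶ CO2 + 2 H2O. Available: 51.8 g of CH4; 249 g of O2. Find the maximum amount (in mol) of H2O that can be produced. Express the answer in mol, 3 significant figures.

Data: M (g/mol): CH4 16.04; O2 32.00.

6.46 mol

n(CH4) = 51.80 / 16.04 = 3.229 mol
n(O2) = 249.0 / 32.00 = 7.781 mol
n/ν for CH4 = 3.229/1 = 3.229
n/ν for O2 = 7.781/2 = 3.891
Smallest n/ν is CH4 → limiting reagent.
n(H2O) = (2/1) × 3.229 = 6.458 mol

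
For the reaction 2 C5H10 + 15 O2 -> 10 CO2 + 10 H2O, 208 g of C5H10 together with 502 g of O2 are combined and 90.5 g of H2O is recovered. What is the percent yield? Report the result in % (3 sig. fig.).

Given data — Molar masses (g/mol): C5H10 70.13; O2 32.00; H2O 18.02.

48.0 %

n(C5H10) = 208.0 / 70.13 = 2.966 mol
n(O2) = 502.0 / 32.00 = 15.69 mol
n/ν → C5H10: 1.483, O2: 1.046; O2 is limiting.
theoretical n(H2O) = (10/15) × 15.69 = 10.46 mol → 188.5 g
% yield = 90.5 / 188.5 × 100 = 48.01 %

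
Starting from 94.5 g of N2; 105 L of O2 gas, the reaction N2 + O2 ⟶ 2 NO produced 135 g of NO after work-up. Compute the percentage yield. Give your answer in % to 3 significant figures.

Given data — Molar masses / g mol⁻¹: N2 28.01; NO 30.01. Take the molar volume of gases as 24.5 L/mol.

n(N2) = 94.50 / 28.01 = 3.374 mol
n(O2) = 105.0 / 24.5 = 4.286 mol
n/ν → N2: 3.374, O2: 4.286; N2 is limiting.
theoretical n(NO) = (2/1) × 3.374 = 6.748 mol → 202.5 g
% yield = 135 / 202.5 × 100 = 66.67 %

66.7 %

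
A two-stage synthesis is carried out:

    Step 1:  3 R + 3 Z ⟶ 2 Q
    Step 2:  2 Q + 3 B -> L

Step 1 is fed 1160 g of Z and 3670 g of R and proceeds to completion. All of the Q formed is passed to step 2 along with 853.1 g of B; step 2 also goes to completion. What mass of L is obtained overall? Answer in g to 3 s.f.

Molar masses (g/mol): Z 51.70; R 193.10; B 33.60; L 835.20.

5290 g

Step 1:
n(Z) = 1160 / 51.70 = 22.44 mol
n(R) = 3670 / 193.10 = 19.01 mol
n/ν for Z = 22.44/3 = 7.480
n/ν for R = 19.01/3 = 6.337
Smallest n/ν is R → limiting reagent.
n(Q) produced = (2/3) × 19.01 = 12.67 mol
Step 2:
n(Q) available = 12.67 mol
n(B) = 853.1 / 33.60 = 25.39 mol
n/ν for Q = 12.67/2 = 6.335
n/ν for B = 25.39/3 = 8.463
Smallest n/ν is Q → limiting reagent.
n(L) = (1/2) × 12.67 = 6.335 mol
mass = 6.335 × 835.20 = 5291 g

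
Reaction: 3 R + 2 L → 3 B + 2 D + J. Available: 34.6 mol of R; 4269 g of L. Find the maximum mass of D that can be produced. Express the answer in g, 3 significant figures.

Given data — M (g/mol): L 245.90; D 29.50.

n(R) = 34.60 mol
n(L) = 4269 / 245.90 = 17.36 mol
n/ν for R = 34.60/3 = 11.53
n/ν for L = 17.36/2 = 8.680
Smallest n/ν is L → limiting reagent.
n(D) = (2/2) × 17.36 = 17.36 mol
mass = 17.36 × 29.50 = 512.1 g

512 g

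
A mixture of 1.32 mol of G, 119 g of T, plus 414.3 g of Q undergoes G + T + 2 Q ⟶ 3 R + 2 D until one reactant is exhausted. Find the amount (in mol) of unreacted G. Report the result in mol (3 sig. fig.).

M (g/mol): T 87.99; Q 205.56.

n(G) = 1.320 mol
n(T) = 119.0 / 87.99 = 1.352 mol
n(Q) = 414.3 / 205.56 = 2.015 mol
n/ν → G: 1.320, T: 1.352, Q: 1.008; Q is limiting.
G consumed = (1/2) × 2.015 = 1.008 mol
G remaining = 1.320 − 1.008 = 0.3120 mol

0.312 mol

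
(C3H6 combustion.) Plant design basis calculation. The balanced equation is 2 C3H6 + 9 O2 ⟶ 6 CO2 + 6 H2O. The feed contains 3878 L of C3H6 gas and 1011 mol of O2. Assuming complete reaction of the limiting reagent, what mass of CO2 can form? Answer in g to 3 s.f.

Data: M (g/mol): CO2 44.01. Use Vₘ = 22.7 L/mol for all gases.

22600 g

n(C3H6) = 3878 / 22.7 = 170.8 mol
n(O2) = 1011 mol
n/ν → C3H6: 85.40, O2: 112.3; C3H6 is limiting.
n(CO2) = (6/2) × 170.8 = 512.4 mol
mass = 512.4 × 44.01 = 22550 g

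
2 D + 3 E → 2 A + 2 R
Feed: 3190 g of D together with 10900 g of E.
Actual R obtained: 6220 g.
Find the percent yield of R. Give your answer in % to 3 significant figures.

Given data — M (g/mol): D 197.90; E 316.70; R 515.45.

74.9 %

n(D) = 3190 / 197.90 = 16.12 mol
n(E) = 10900 / 316.70 = 34.42 mol
n/ν for D = 16.12/2 = 8.060
n/ν for E = 34.42/3 = 11.47
Smallest n/ν is D → limiting reagent.
theoretical n(R) = (2/2) × 16.12 = 16.12 mol → 8309 g
% yield = 6220 / 8309 × 100 = 74.86 %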